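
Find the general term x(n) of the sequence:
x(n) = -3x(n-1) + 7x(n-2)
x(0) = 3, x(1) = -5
Characteristic equation: x² + 3x - 7 = 0.
Discriminant Δ = (-3)² + 4·(7) = 37.
Roots r₁,₂ = (-3 ± √37)/2, so r₁ = - \frac{3}{2} + \frac{\sqrt{37}}{2}, r₂ = - \frac{\sqrt{37}}{2} - \frac{3}{2}.
General solution: x(n) = A·r₁^n + B·r₂^n.
From the initial conditions, A + B = 3 and r₁A + r₂B = -5.
Since r₁ - r₂ = √37: A = (-5 - (3)r₂)/√37 = \frac{3}{2} - \frac{\sqrt{37}}{74}, and B = 3 - A = \frac{\sqrt{37}}{74} + \frac{3}{2}.
So x(n) = \left(\frac{3}{2} - \frac{\sqrt{37}}{74}\right)\left(- \frac{3}{2} + \frac{\sqrt{37}}{2}\right)^n + \left(\frac{\sqrt{37}}{74} + \frac{3}{2}\right)\left(- \frac{\sqrt{37}}{2} - \frac{3}{2}\right)^n.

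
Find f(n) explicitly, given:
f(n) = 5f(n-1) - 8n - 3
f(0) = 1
First-order linear with linear forcing.
Homogeneous solution: f_h(n) = A·(5)^n.
Try particular f_p(n) = pn + q. Substituting:
  pn + q = 5(p(n-1) + q) - 8n - 3.
Matching the n-coefficient: p = 5p - 8 ⇒ p = 2.
Matching constants: q = -5p + 5q - 3 ⇒ q = \frac{13}{4}.
General: f(n) = A·(5)^n + 2 n + \frac{13}{4}.
Apply f(0) = 1: A + \frac{13}{4} = 1 ⇒ A = - \frac{9}{4}.
So f(n) = - \frac{9 \cdot 5^{n}}{4} + 2 n + \frac{13}{4}.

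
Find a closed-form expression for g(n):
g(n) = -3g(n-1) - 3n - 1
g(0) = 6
First-order linear with linear forcing.
Homogeneous solution: g_h(n) = A·(-3)^n.
Try particular g_p(n) = pn + q. Substituting:
  pn + q = -3(p(n-1) + q) - 3n - 1.
Matching the n-coefficient: p = -3p - 3 ⇒ p = - \frac{3}{4}.
Matching constants: q = 3p - 3q - 1 ⇒ q = - \frac{13}{16}.
General: g(n) = A·(-3)^n - \frac{3 n}{4} - \frac{13}{16}.
Apply g(0) = 6: A - \frac{13}{16} = 6 ⇒ A = \frac{109}{16}.
So g(n) = \frac{109 \left(-3\right)^{n}}{16} - \frac{3 n}{4} - \frac{13}{16}.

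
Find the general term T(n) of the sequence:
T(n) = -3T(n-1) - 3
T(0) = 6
First-order linear non-homogeneous.
Homogeneous solution: T_h(n) = A·(-3)^n.
Try constant particular solution T_p = K: K = -3K - 3 ⇒ K = - \frac{3}{4}.
General: T(n) = A·(-3)^n - \frac{3}{4}.
Apply T(0) = 6: A - \frac{3}{4} = 6 ⇒ A = \frac{27}{4}.
So T(n) = \frac{27 \left(-3\right)^{n}}{4} - \frac{3}{4}.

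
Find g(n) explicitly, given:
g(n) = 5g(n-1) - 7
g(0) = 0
First-order linear non-homogeneous.
Homogeneous solution: g_h(n) = A·(5)^n.
Try constant particular solution g_p = K: K = 5K - 7 ⇒ K = \frac{7}{4}.
General: g(n) = A·(5)^n + \frac{7}{4}.
Apply g(0) = 0: A + \frac{7}{4} = 0 ⇒ A = - \frac{7}{4}.
So g(n) = \frac{7}{4} - \frac{7 \cdot 5^{n}}{4}.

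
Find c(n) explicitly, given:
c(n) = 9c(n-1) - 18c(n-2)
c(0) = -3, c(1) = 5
Characteristic equation: x² - 9x + 18 = 0, which factors as (x - (3))(x - (6)) = 0.
Roots r₁ = 3, r₂ = 6 (distinct).
General solution: c(n) = A·(3)^n + B·(6)^n.
From c(0) = -3: A + B = -3.
From c(1) = 5: 3A + 6B = 5.
Solving: A = - \frac{23}{3}, B = \frac{14}{3}.
So c(n) = - \frac{23 \cdot 3^{n}}{3} + \frac{14 \cdot 6^{n}}{3}.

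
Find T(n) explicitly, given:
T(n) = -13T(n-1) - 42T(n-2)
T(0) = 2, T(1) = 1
Characteristic equation: x² + 13x + 42 = 0, which factors as (x - (-7))(x - (-6)) = 0.
Roots r₁ = -7, r₂ = -6 (distinct).
General solution: T(n) = A·(-7)^n + B·(-6)^n.
From T(0) = 2: A + B = 2.
From T(1) = 1: -7A - 6B = 1.
Solving: A = -13, B = 15.
So T(n) = 15 \left(-6\right)^{n} - 13 \left(-7\right)^{n}.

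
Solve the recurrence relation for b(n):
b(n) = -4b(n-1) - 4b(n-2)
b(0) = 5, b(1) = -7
Characteristic equation: x² + 4x + 4 = 0, which is (x - (-2))².
Repeated root r = -2.
General solution: b(n) = (A + Bn)·(-2)^n.
From b(0) = 5: A = 5.
From b(1) = -7: (A + B)·(-2) = -7 ⇒ B = - \frac{3}{2}.
So b(n) = \left(5 - \frac{3 n}{2}\right) \cdot (-2)^n.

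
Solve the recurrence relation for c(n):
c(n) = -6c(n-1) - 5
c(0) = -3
First-order linear non-homogeneous.
Homogeneous solution: c_h(n) = A·(-6)^n.
Try constant particular solution c_p = K: K = -6K - 5 ⇒ K = - \frac{5}{7}.
General: c(n) = A·(-6)^n - \frac{5}{7}.
Apply c(0) = -3: A - \frac{5}{7} = -3 ⇒ A = - \frac{16}{7}.
So c(n) = - \frac{16 \left(-6\right)^{n}}{7} - \frac{5}{7}.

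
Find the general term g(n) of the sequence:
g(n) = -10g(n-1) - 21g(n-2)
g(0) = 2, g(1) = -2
Characteristic equation: x² + 10x + 21 = 0, which factors as (x - (-3))(x - (-7)) = 0.
Roots r₁ = -3, r₂ = -7 (distinct).
General solution: g(n) = A·(-3)^n + B·(-7)^n.
From g(0) = 2: A + B = 2.
From g(1) = -2: -3A - 7B = -2.
Solving: A = 3, B = -1.
So g(n) = 3 \left(-3\right)^{n} - \left(-7\right)^{n}.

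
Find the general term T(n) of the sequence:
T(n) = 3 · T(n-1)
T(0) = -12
Pure geometric recurrence with ratio 3.
By induction T(n) = T(0) · (3)^n = - 12 \cdot 3^{n}.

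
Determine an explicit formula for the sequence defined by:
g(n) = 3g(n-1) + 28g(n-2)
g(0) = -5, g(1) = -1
Characteristic equation: x² - 3x - 28 = 0, which factors as (x - (-4))(x - (7)) = 0.
Roots r₁ = -4, r₂ = 7 (distinct).
General solution: g(n) = A·(-4)^n + B·(7)^n.
From g(0) = -5: A + B = -5.
From g(1) = -1: -4A + 7B = -1.
Solving: A = - \frac{34}{11}, B = - \frac{21}{11}.
So g(n) = - \frac{34 \left(-4\right)^{n}}{11} - \frac{21 \cdot 7^{n}}{11}.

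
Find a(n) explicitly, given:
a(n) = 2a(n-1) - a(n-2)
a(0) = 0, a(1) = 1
Characteristic equation: x² - 2x + 1 = 0, which is (x - (1))².
Repeated root r = 1.
General solution: a(n) = (A + Bn)·(1)^n.
From a(0) = 0: A = 0.
From a(1) = 1: (A + B)·(1) = 1 ⇒ B = 1.
So a(n) = \left(n\right) \cdot (1)^n.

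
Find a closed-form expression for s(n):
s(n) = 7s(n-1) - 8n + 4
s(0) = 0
First-order linear with linear forcing.
Homogeneous solution: s_h(n) = A·(7)^n.
Try particular s_p(n) = pn + q. Substituting:
  pn + q = 7(p(n-1) + q) - 8n + 4.
Matching the n-coefficient: p = 7p - 8 ⇒ p = \frac{4}{3}.
Matching constants: q = -7p + 7q + 4 ⇒ q = \frac{8}{9}.
General: s(n) = A·(7)^n + \frac{4 n}{3} + \frac{8}{9}.
Apply s(0) = 0: A + \frac{8}{9} = 0 ⇒ A = - \frac{8}{9}.
So s(n) = - \frac{8 \cdot 7^{n}}{9} + \frac{4 n}{3} + \frac{8}{9}.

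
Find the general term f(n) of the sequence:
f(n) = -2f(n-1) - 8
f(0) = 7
First-order linear non-homogeneous.
Homogeneous solution: f_h(n) = A·(-2)^n.
Try constant particular solution f_p = K: K = -2K - 8 ⇒ K = - \frac{8}{3}.
General: f(n) = A·(-2)^n - \frac{8}{3}.
Apply f(0) = 7: A - \frac{8}{3} = 7 ⇒ A = \frac{29}{3}.
So f(n) = \frac{29 \left(-2\right)^{n}}{3} - \frac{8}{3}.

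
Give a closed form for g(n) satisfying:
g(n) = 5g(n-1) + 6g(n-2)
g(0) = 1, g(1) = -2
Characteristic equation: x² - 5x - 6 = 0, which factors as (x - (6))(x - (-1)) = 0.
Roots r₁ = 6, r₂ = -1 (distinct).
General solution: g(n) = A·(6)^n + B·(-1)^n.
From g(0) = 1: A + B = 1.
From g(1) = -2: 6A - B = -2.
Solving: A = - \frac{1}{7}, B = \frac{8}{7}.
So g(n) = \frac{8 \left(-1\right)^{n}}{7} - \frac{6^{n}}{7}.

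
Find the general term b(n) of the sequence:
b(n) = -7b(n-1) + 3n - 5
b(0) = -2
First-order linear with linear forcing.
Homogeneous solution: b_h(n) = A·(-7)^n.
Try particular b_p(n) = pn + q. Substituting:
  pn + q = -7(p(n-1) + q) + 3n - 5.
Matching the n-coefficient: p = -7p + 3 ⇒ p = \frac{3}{8}.
Matching constants: q = 7p - 7q - 5 ⇒ q = - \frac{19}{64}.
General: b(n) = A·(-7)^n + \frac{3 n}{8} - \frac{19}{64}.
Apply b(0) = -2: A - \frac{19}{64} = -2 ⇒ A = - \frac{109}{64}.
So b(n) = - \frac{109 \left(-7\right)^{n}}{64} + \frac{3 n}{8} - \frac{19}{64}.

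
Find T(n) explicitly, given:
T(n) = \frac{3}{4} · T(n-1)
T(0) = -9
Pure geometric recurrence with ratio \frac{3}{4}.
By induction T(n) = T(0) · (\frac{3}{4})^n = - 9 \left(\frac{3}{4}\right)^{n}.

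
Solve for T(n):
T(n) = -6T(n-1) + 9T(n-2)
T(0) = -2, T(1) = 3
Characteristic equation: x² + 6x - 9 = 0.
Discriminant Δ = (-6)² + 4·(9) = 72.
Roots r₁,₂ = (-6 ± √72)/2, so r₁ = -3 + 3 \sqrt{2}, r₂ = - 3 \sqrt{2} - 3.
General solution: T(n) = A·r₁^n + B·r₂^n.
From the initial conditions, A + B = -2 and r₁A + r₂B = 3.
Since r₁ - r₂ = √72: A = (3 - (-2)r₂)/√72 = -1 - \frac{\sqrt{2}}{4}, and B = -2 - A = -1 + \frac{\sqrt{2}}{4}.
So T(n) = \left(-1 - \frac{\sqrt{2}}{4}\right)\left(-3 + 3 \sqrt{2}\right)^n + \left(-1 + \frac{\sqrt{2}}{4}\right)\left(- 3 \sqrt{2} - 3\right)^n.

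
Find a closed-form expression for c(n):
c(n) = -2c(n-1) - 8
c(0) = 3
First-order linear non-homogeneous.
Homogeneous solution: c_h(n) = A·(-2)^n.
Try constant particular solution c_p = K: K = -2K - 8 ⇒ K = - \frac{8}{3}.
General: c(n) = A·(-2)^n - \frac{8}{3}.
Apply c(0) = 3: A - \frac{8}{3} = 3 ⇒ A = \frac{17}{3}.
So c(n) = \frac{17 \left(-2\right)^{n}}{3} - \frac{8}{3}.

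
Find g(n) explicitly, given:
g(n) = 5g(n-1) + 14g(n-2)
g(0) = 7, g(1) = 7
Characteristic equation: x² - 5x - 14 = 0, which factors as (x - (7))(x - (-2)) = 0.
Roots r₁ = 7, r₂ = -2 (distinct).
General solution: g(n) = A·(7)^n + B·(-2)^n.
From g(0) = 7: A + B = 7.
From g(1) = 7: 7A - 2B = 7.
Solving: A = \frac{7}{3}, B = \frac{14}{3}.
So g(n) = \frac{14 \left(-2\right)^{n}}{3} + \frac{7 \cdot 7^{n}}{3}.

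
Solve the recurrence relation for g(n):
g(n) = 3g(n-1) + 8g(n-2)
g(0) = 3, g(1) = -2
Characteristic equation: x² - 3x - 8 = 0.
Discriminant Δ = (3)² + 4·(8) = 41.
Roots r₁,₂ = (3 ± √41)/2, so r₁ = \frac{3}{2} + \frac{\sqrt{41}}{2}, r₂ = \frac{3}{2} - \frac{\sqrt{41}}{2}.
General solution: g(n) = A·r₁^n + B·r₂^n.
From the initial conditions, A + B = 3 and r₁A + r₂B = -2.
Since r₁ - r₂ = √41: A = (-2 - (3)r₂)/√41 = \frac{3}{2} - \frac{13 \sqrt{41}}{82}, and B = 3 - A = \frac{13 \sqrt{41}}{82} + \frac{3}{2}.
So g(n) = \left(\frac{3}{2} - \frac{13 \sqrt{41}}{82}\right)\left(\frac{3}{2} + \frac{\sqrt{41}}{2}\right)^n + \left(\frac{13 \sqrt{41}}{82} + \frac{3}{2}\right)\left(\frac{3}{2} - \frac{\sqrt{41}}{2}\right)^n.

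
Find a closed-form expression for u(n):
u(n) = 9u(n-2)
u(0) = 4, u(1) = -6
Characteristic equation: x² - 9 = 0, which factors as (x - (3))(x - (-3)) = 0.
Roots r₁ = 3, r₂ = -3 (distinct).
General solution: u(n) = A·(3)^n + B·(-3)^n.
From u(0) = 4: A + B = 4.
From u(1) = -6: 3A - 3B = -6.
Solving: A = 1, B = 3.
So u(n) = 3 \left(-3\right)^{n} + 3^{n}.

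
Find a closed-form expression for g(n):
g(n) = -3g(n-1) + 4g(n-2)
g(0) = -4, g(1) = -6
Characteristic equation: x² + 3x - 4 = 0, which factors as (x - (1))(x - (-4)) = 0.
Roots r₁ = 1, r₂ = -4 (distinct).
General solution: g(n) = A·(1)^n + B·(-4)^n.
From g(0) = -4: A + B = -4.
From g(1) = -6: A - 4B = -6.
Solving: A = - \frac{22}{5}, B = \frac{2}{5}.
So g(n) = \frac{2 \left(-4\right)^{n}}{5} - \frac{22}{5}.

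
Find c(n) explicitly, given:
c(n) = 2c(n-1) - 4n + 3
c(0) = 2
First-order linear with linear forcing.
Homogeneous solution: c_h(n) = A·(2)^n.
Try particular c_p(n) = pn + q. Substituting:
  pn + q = 2(p(n-1) + q) - 4n + 3.
Matching the n-coefficient: p = 2p - 4 ⇒ p = 4.
Matching constants: q = -2p + 2q + 3 ⇒ q = 5.
General: c(n) = A·(2)^n + 4 n + 5.
Apply c(0) = 2: A + 5 = 2 ⇒ A = -3.
So c(n) = - 3 \cdot 2^{n} + 4 n + 5.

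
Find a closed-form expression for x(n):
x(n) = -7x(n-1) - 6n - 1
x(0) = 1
First-order linear with linear forcing.
Homogeneous solution: x_h(n) = A·(-7)^n.
Try particular x_p(n) = pn + q. Substituting:
  pn + q = -7(p(n-1) + q) - 6n - 1.
Matching the n-coefficient: p = -7p - 6 ⇒ p = - \frac{3}{4}.
Matching constants: q = 7p - 7q - 1 ⇒ q = - \frac{25}{32}.
General: x(n) = A·(-7)^n - \frac{3 n}{4} - \frac{25}{32}.
Apply x(0) = 1: A - \frac{25}{32} = 1 ⇒ A = \frac{57}{32}.
So x(n) = \frac{57 \left(-7\right)^{n}}{32} - \frac{3 n}{4} - \frac{25}{32}.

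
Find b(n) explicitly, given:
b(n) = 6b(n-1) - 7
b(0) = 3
First-order linear non-homogeneous.
Homogeneous solution: b_h(n) = A·(6)^n.
Try constant particular solution b_p = K: K = 6K - 7 ⇒ K = \frac{7}{5}.
General: b(n) = A·(6)^n + \frac{7}{5}.
Apply b(0) = 3: A + \frac{7}{5} = 3 ⇒ A = \frac{8}{5}.
So b(n) = \frac{8 \cdot 6^{n}}{5} + \frac{7}{5}.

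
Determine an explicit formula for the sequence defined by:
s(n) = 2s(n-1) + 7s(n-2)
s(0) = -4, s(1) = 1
Characteristic equation: x² - 2x - 7 = 0.
Discriminant Δ = (2)² + 4·(7) = 32.
Roots r₁,₂ = (2 ± √32)/2, so r₁ = 1 + 2 \sqrt{2}, r₂ = 1 - 2 \sqrt{2}.
General solution: s(n) = A·r₁^n + B·r₂^n.
From the initial conditions, A + B = -4 and r₁A + r₂B = 1.
Since r₁ - r₂ = √32: A = (1 - (-4)r₂)/√32 = -2 + \frac{5 \sqrt{2}}{8}, and B = -4 - A = -2 - \frac{5 \sqrt{2}}{8}.
So s(n) = \left(-2 + \frac{5 \sqrt{2}}{8}\right)\left(1 + 2 \sqrt{2}\right)^n + \left(-2 - \frac{5 \sqrt{2}}{8}\right)\left(1 - 2 \sqrt{2}\right)^n.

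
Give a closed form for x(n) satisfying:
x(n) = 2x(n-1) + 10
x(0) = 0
First-order linear non-homogeneous.
Homogeneous solution: x_h(n) = A·(2)^n.
Try constant particular solution x_p = K: K = 2K + 10 ⇒ K = -10.
General: x(n) = A·(2)^n - 10.
Apply x(0) = 0: A - 10 = 0 ⇒ A = 10.
So x(n) = 10 \cdot 2^{n} - 10.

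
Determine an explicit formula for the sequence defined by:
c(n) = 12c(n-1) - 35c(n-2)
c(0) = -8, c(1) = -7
Characteristic equation: x² - 12x + 35 = 0, which factors as (x - (7))(x - (5)) = 0.
Roots r₁ = 7, r₂ = 5 (distinct).
General solution: c(n) = A·(7)^n + B·(5)^n.
From c(0) = -8: A + B = -8.
From c(1) = -7: 7A + 5B = -7.
Solving: A = \frac{33}{2}, B = - \frac{49}{2}.
So c(n) = - \frac{49 \cdot 5^{n}}{2} + \frac{33 \cdot 7^{n}}{2}.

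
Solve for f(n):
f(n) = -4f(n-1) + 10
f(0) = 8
First-order linear non-homogeneous.
Homogeneous solution: f_h(n) = A·(-4)^n.
Try constant particular solution f_p = K: K = -4K + 10 ⇒ K = 2.
General: f(n) = A·(-4)^n + 2.
Apply f(0) = 8: A + 2 = 8 ⇒ A = 6.
So f(n) = 6 \left(-4\right)^{n} + 2.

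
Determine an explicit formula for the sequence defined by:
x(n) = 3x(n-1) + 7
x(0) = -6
First-order linear non-homogeneous.
Homogeneous solution: x_h(n) = A·(3)^n.
Try constant particular solution x_p = K: K = 3K + 7 ⇒ K = - \frac{7}{2}.
General: x(n) = A·(3)^n - \frac{7}{2}.
Apply x(0) = -6: A - \frac{7}{2} = -6 ⇒ A = - \frac{5}{2}.
So x(n) = - \frac{5 \cdot 3^{n}}{2} - \frac{7}{2}.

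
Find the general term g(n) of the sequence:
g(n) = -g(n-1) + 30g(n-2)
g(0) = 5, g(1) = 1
Characteristic equation: x² + x - 30 = 0, which factors as (x - (5))(x - (-6)) = 0.
Roots r₁ = 5, r₂ = -6 (distinct).
General solution: g(n) = A·(5)^n + B·(-6)^n.
From g(0) = 5: A + B = 5.
From g(1) = 1: 5A - 6B = 1.
Solving: A = \frac{31}{11}, B = \frac{24}{11}.
So g(n) = \frac{24 \left(-6\right)^{n}}{11} + \frac{31 \cdot 5^{n}}{11}.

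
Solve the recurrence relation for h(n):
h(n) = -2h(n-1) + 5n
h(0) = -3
First-order linear with linear forcing.
Homogeneous solution: h_h(n) = A·(-2)^n.
Try particular h_p(n) = pn + q. Substituting:
  pn + q = -2(p(n-1) + q) + 5n.
Matching the n-coefficient: p = -2p + 5 ⇒ p = \frac{5}{3}.
Matching constants: q = 2p - 2q ⇒ q = \frac{10}{9}.
General: h(n) = A·(-2)^n + \frac{5 n}{3} + \frac{10}{9}.
Apply h(0) = -3: A + \frac{10}{9} = -3 ⇒ A = - \frac{37}{9}.
So h(n) = - \frac{37 \left(-2\right)^{n}}{9} + \frac{5 n}{3} + \frac{10}{9}.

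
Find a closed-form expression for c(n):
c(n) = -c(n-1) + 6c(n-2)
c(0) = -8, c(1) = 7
Characteristic equation: x² + x - 6 = 0, which factors as (x - (-3))(x - (2)) = 0.
Roots r₁ = -3, r₂ = 2 (distinct).
General solution: c(n) = A·(-3)^n + B·(2)^n.
From c(0) = -8: A + B = -8.
From c(1) = 7: -3A + 2B = 7.
Solving: A = - \frac{23}{5}, B = - \frac{17}{5}.
So c(n) = - \frac{23 \left(-3\right)^{n}}{5} - \frac{17 \cdot 2^{n}}{5}.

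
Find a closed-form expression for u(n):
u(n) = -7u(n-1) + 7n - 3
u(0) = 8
First-order linear with linear forcing.
Homogeneous solution: u_h(n) = A·(-7)^n.
Try particular u_p(n) = pn + q. Substituting:
  pn + q = -7(p(n-1) + q) + 7n - 3.
Matching the n-coefficient: p = -7p + 7 ⇒ p = \frac{7}{8}.
Matching constants: q = 7p - 7q - 3 ⇒ q = \frac{25}{64}.
General: u(n) = A·(-7)^n + \frac{7 n}{8} + \frac{25}{64}.
Apply u(0) = 8: A + \frac{25}{64} = 8 ⇒ A = \frac{487}{64}.
So u(n) = \frac{487 \left(-7\right)^{n}}{64} + \frac{7 n}{8} + \frac{25}{64}.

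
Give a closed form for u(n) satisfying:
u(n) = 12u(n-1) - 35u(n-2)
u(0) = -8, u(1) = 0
Characteristic equation: x² - 12x + 35 = 0, which factors as (x - (5))(x - (7)) = 0.
Roots r₁ = 5, r₂ = 7 (distinct).
General solution: u(n) = A·(5)^n + B·(7)^n.
From u(0) = -8: A + B = -8.
From u(1) = 0: 5A + 7B = 0.
Solving: A = -28, B = 20.
So u(n) = - 28 \cdot 5^{n} + 20 \cdot 7^{n}.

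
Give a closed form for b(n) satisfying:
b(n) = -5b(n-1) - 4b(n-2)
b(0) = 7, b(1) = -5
Characteristic equation: x² + 5x + 4 = 0, which factors as (x - (-4))(x - (-1)) = 0.
Roots r₁ = -4, r₂ = -1 (distinct).
General solution: b(n) = A·(-4)^n + B·(-1)^n.
From b(0) = 7: A + B = 7.
From b(1) = -5: -4A - B = -5.
Solving: A = - \frac{2}{3}, B = \frac{23}{3}.
So b(n) = \frac{23 \left(-1\right)^{n}}{3} - \frac{2 \left(-4\right)^{n}}{3}.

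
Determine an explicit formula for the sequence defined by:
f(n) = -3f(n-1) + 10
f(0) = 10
First-order linear non-homogeneous.
Homogeneous solution: f_h(n) = A·(-3)^n.
Try constant particular solution f_p = K: K = -3K + 10 ⇒ K = \frac{5}{2}.
General: f(n) = A·(-3)^n + \frac{5}{2}.
Apply f(0) = 10: A + \frac{5}{2} = 10 ⇒ A = \frac{15}{2}.
So f(n) = \frac{15 \left(-3\right)^{n}}{2} + \frac{5}{2}.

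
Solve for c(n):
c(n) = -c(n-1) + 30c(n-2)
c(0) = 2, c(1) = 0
Characteristic equation: x² + x - 30 = 0, which factors as (x - (-6))(x - (5)) = 0.
Roots r₁ = -6, r₂ = 5 (distinct).
General solution: c(n) = A·(-6)^n + B·(5)^n.
From c(0) = 2: A + B = 2.
From c(1) = 0: -6A + 5B = 0.
Solving: A = \frac{10}{11}, B = \frac{12}{11}.
So c(n) = \frac{10 \left(-6\right)^{n}}{11} + \frac{12 \cdot 5^{n}}{11}.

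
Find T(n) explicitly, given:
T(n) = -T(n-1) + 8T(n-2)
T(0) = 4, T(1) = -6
Characteristic equation: x² + x - 8 = 0.
Discriminant Δ = (-1)² + 4·(8) = 33.
Roots r₁,₂ = (-1 ± √33)/2, so r₁ = - \frac{1}{2} + \frac{\sqrt{33}}{2}, r₂ = - \frac{\sqrt{33}}{2} - \frac{1}{2}.
General solution: T(n) = A·r₁^n + B·r₂^n.
From the initial conditions, A + B = 4 and r₁A + r₂B = -6.
Since r₁ - r₂ = √33: A = (-6 - (4)r₂)/√33 = 2 - \frac{4 \sqrt{33}}{33}, and B = 4 - A = \frac{4 \sqrt{33}}{33} + 2.
So T(n) = \left(2 - \frac{4 \sqrt{33}}{33}\right)\left(- \frac{1}{2} + \frac{\sqrt{33}}{2}\right)^n + \left(\frac{4 \sqrt{33}}{33} + 2\right)\left(- \frac{\sqrt{33}}{2} - \frac{1}{2}\right)^n.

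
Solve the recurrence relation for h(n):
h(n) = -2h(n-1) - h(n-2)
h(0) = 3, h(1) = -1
Characteristic equation: x² + 2x + 1 = 0, which is (x - (-1))².
Repeated root r = -1.
General solution: h(n) = (A + Bn)·(-1)^n.
From h(0) = 3: A = 3.
From h(1) = -1: (A + B)·(-1) = -1 ⇒ B = -2.
So h(n) = \left(3 - 2 n\right) \cdot (-1)^n.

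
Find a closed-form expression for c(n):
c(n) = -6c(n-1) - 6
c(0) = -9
First-order linear non-homogeneous.
Homogeneous solution: c_h(n) = A·(-6)^n.
Try constant particular solution c_p = K: K = -6K - 6 ⇒ K = - \frac{6}{7}.
General: c(n) = A·(-6)^n - \frac{6}{7}.
Apply c(0) = -9: A - \frac{6}{7} = -9 ⇒ A = - \frac{57}{7}.
So c(n) = - \frac{57 \left(-6\right)^{n}}{7} - \frac{6}{7}.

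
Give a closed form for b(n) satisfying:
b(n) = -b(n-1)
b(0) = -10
This is a homogeneous first-order recurrence with ratio -1.
By induction b(n) = b(0) · (-1)^n = - 10 \left(-1\right)^{n}.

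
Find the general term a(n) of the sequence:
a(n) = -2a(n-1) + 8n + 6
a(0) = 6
First-order linear with linear forcing.
Homogeneous solution: a_h(n) = A·(-2)^n.
Try particular a_p(n) = pn + q. Substituting:
  pn + q = -2(p(n-1) + q) + 8n + 6.
Matching the n-coefficient: p = -2p + 8 ⇒ p = \frac{8}{3}.
Matching constants: q = 2p - 2q + 6 ⇒ q = \frac{34}{9}.
General: a(n) = A·(-2)^n + \frac{8 n}{3} + \frac{34}{9}.
Apply a(0) = 6: A + \frac{34}{9} = 6 ⇒ A = \frac{20}{9}.
So a(n) = \frac{20 \left(-2\right)^{n}}{9} + \frac{8 n}{3} + \frac{34}{9}.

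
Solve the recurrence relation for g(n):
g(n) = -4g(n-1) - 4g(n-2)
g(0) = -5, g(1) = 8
Characteristic equation: x² + 4x + 4 = 0, which is (x - (-2))².
Repeated root r = -2.
General solution: g(n) = (A + Bn)·(-2)^n.
From g(0) = -5: A = -5.
From g(1) = 8: (A + B)·(-2) = 8 ⇒ B = 1.
So g(n) = \left(n - 5\right) \cdot (-2)^n.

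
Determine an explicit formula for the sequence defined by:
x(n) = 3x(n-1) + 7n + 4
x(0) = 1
First-order linear with linear forcing.
Homogeneous solution: x_h(n) = A·(3)^n.
Try particular x_p(n) = pn + q. Substituting:
  pn + q = 3(p(n-1) + q) + 7n + 4.
Matching the n-coefficient: p = 3p + 7 ⇒ p = - \frac{7}{2}.
Matching constants: q = -3p + 3q + 4 ⇒ q = - \frac{29}{4}.
General: x(n) = A·(3)^n - \frac{7 n}{2} - \frac{29}{4}.
Apply x(0) = 1: A - \frac{29}{4} = 1 ⇒ A = \frac{33}{4}.
So x(n) = \frac{33 \cdot 3^{n}}{4} - \frac{7 n}{2} - \frac{29}{4}.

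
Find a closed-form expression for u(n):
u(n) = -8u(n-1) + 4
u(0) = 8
First-order linear non-homogeneous.
Homogeneous solution: u_h(n) = A·(-8)^n.
Try constant particular solution u_p = K: K = -8K + 4 ⇒ K = \frac{4}{9}.
General: u(n) = A·(-8)^n + \frac{4}{9}.
Apply u(0) = 8: A + \frac{4}{9} = 8 ⇒ A = \frac{68}{9}.
So u(n) = \frac{68 \left(-8\right)^{n}}{9} + \frac{4}{9}.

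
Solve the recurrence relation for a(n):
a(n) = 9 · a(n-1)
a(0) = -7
Pure geometric recurrence with ratio 9.
By induction a(n) = a(0) · (9)^n = - 7 \cdot 9^{n}.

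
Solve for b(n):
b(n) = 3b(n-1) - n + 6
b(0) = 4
First-order linear with linear forcing.
Homogeneous solution: b_h(n) = A·(3)^n.
Try particular b_p(n) = pn + q. Substituting:
  pn + q = 3(p(n-1) + q) - n + 6.
Matching the n-coefficient: p = 3p - 1 ⇒ p = \frac{1}{2}.
Matching constants: q = -3p + 3q + 6 ⇒ q = - \frac{9}{4}.
General: b(n) = A·(3)^n + \frac{n}{2} - \frac{9}{4}.
Apply b(0) = 4: A - \frac{9}{4} = 4 ⇒ A = \frac{25}{4}.
So b(n) = \frac{25 \cdot 3^{n}}{4} + \frac{n}{2} - \frac{9}{4}.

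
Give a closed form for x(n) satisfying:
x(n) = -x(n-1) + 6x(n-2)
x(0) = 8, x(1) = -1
Characteristic equation: x² + x - 6 = 0, which factors as (x - (2))(x - (-3)) = 0.
Roots r₁ = 2, r₂ = -3 (distinct).
General solution: x(n) = A·(2)^n + B·(-3)^n.
From x(0) = 8: A + B = 8.
From x(1) = -1: 2A - 3B = -1.
Solving: A = \frac{23}{5}, B = \frac{17}{5}.
So x(n) = \frac{17 \left(-3\right)^{n}}{5} + \frac{23 \cdot 2^{n}}{5}.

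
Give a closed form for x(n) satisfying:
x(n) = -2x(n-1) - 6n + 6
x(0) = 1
First-order linear with linear forcing.
Homogeneous solution: x_h(n) = A·(-2)^n.
Try particular x_p(n) = pn + q. Substituting:
  pn + q = -2(p(n-1) + q) - 6n + 6.
Matching the n-coefficient: p = -2p - 6 ⇒ p = -2.
Matching constants: q = 2p - 2q + 6 ⇒ q = \frac{2}{3}.
General: x(n) = A·(-2)^n - 2 n + \frac{2}{3}.
Apply x(0) = 1: A + \frac{2}{3} = 1 ⇒ A = \frac{1}{3}.
So x(n) = \frac{\left(-2\right)^{n}}{3} - 2 n + \frac{2}{3}.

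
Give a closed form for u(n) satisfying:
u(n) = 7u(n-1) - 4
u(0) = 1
First-order linear non-homogeneous.
Homogeneous solution: u_h(n) = A·(7)^n.
Try constant particular solution u_p = K: K = 7K - 4 ⇒ K = \frac{2}{3}.
General: u(n) = A·(7)^n + \frac{2}{3}.
Apply u(0) = 1: A + \frac{2}{3} = 1 ⇒ A = \frac{1}{3}.
So u(n) = \frac{7^{n}}{3} + \frac{2}{3}.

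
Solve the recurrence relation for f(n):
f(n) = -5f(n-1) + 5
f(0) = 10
First-order linear non-homogeneous.
Homogeneous solution: f_h(n) = A·(-5)^n.
Try constant particular solution f_p = K: K = -5K + 5 ⇒ K = \frac{5}{6}.
General: f(n) = A·(-5)^n + \frac{5}{6}.
Apply f(0) = 10: A + \frac{5}{6} = 10 ⇒ A = \frac{55}{6}.
So f(n) = \frac{55 \left(-5\right)^{n}}{6} + \frac{5}{6}.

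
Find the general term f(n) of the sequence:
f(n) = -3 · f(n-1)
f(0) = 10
Pure geometric recurrence with ratio -3.
By induction f(n) = f(0) · (-3)^n = 10 \left(-3\right)^{n}.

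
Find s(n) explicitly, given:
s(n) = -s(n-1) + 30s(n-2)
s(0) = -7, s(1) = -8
Characteristic equation: x² + x - 30 = 0, which factors as (x - (-6))(x - (5)) = 0.
Roots r₁ = -6, r₂ = 5 (distinct).
General solution: s(n) = A·(-6)^n + B·(5)^n.
From s(0) = -7: A + B = -7.
From s(1) = -8: -6A + 5B = -8.
Solving: A = - \frac{27}{11}, B = - \frac{50}{11}.
So s(n) = - \frac{27 \left(-6\right)^{n}}{11} - \frac{50 \cdot 5^{n}}{11}.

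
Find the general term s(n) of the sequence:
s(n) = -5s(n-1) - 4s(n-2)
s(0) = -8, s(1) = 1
Characteristic equation: x² + 5x + 4 = 0, which factors as (x - (-4))(x - (-1)) = 0.
Roots r₁ = -4, r₂ = -1 (distinct).
General solution: s(n) = A·(-4)^n + B·(-1)^n.
From s(0) = -8: A + B = -8.
From s(1) = 1: -4A - B = 1.
Solving: A = \frac{7}{3}, B = - \frac{31}{3}.
So s(n) = - \frac{31 \left(-1\right)^{n}}{3} + \frac{7 \left(-4\right)^{n}}{3}.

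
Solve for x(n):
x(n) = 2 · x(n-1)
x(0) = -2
Pure geometric recurrence with ratio 2.
By induction x(n) = x(0) · (2)^n = - 2 \cdot 2^{n}.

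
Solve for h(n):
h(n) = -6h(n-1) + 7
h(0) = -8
First-order linear non-homogeneous.
Homogeneous solution: h_h(n) = A·(-6)^n.
Try constant particular solution h_p = K: K = -6K + 7 ⇒ K = 1.
General: h(n) = A·(-6)^n + 1.
Apply h(0) = -8: A + 1 = -8 ⇒ A = -9.
So h(n) = 1 - 9 \left(-6\right)^{n}.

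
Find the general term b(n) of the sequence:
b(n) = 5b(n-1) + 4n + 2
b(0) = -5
First-order linear with linear forcing.
Homogeneous solution: b_h(n) = A·(5)^n.
Try particular b_p(n) = pn + q. Substituting:
  pn + q = 5(p(n-1) + q) + 4n + 2.
Matching the n-coefficient: p = 5p + 4 ⇒ p = -1.
Matching constants: q = -5p + 5q + 2 ⇒ q = - \frac{7}{4}.
General: b(n) = A·(5)^n - n - \frac{7}{4}.
Apply b(0) = -5: A - \frac{7}{4} = -5 ⇒ A = - \frac{13}{4}.
So b(n) = - \frac{13 \cdot 5^{n}}{4} - n - \frac{7}{4}.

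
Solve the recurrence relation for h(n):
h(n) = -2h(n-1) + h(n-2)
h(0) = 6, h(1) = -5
Characteristic equation: x² + 2x - 1 = 0.
Discriminant Δ = (-2)² + 4·(1) = 8.
Roots r₁,₂ = (-2 ± √8)/2, so r₁ = -1 + \sqrt{2}, r₂ = - \sqrt{2} - 1.
General solution: h(n) = A·r₁^n + B·r₂^n.
From the initial conditions, A + B = 6 and r₁A + r₂B = -5.
Since r₁ - r₂ = √8: A = (-5 - (6)r₂)/√8 = \frac{\sqrt{2}}{4} + 3, and B = 6 - A = 3 - \frac{\sqrt{2}}{4}.
So h(n) = \left(\frac{\sqrt{2}}{4} + 3\right)\left(-1 + \sqrt{2}\right)^n + \left(3 - \frac{\sqrt{2}}{4}\right)\left(- \sqrt{2} - 1\right)^n.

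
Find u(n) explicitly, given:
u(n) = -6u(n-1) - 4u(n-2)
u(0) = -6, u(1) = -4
Characteristic equation: x² + 6x + 4 = 0.
Discriminant Δ = (-6)² + 4·(-4) = 20.
Roots r₁,₂ = (-6 ± √20)/2, so r₁ = -3 + \sqrt{5}, r₂ = -3 - \sqrt{5}.
General solution: u(n) = A·r₁^n + B·r₂^n.
From the initial conditions, A + B = -6 and r₁A + r₂B = -4.
Since r₁ - r₂ = √20: A = (-4 - (-6)r₂)/√20 = - \frac{11 \sqrt{5}}{5} - 3, and B = -6 - A = -3 + \frac{11 \sqrt{5}}{5}.
So u(n) = \left(- \frac{11 \sqrt{5}}{5} - 3\right)\left(-3 + \sqrt{5}\right)^n + \left(-3 + \frac{11 \sqrt{5}}{5}\right)\left(-3 - \sqrt{5}\right)^n.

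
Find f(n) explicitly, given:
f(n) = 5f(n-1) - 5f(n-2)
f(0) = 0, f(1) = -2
Characteristic equation: x² - 5x + 5 = 0.
Discriminant Δ = (5)² + 4·(-5) = 5.
Roots r₁,₂ = (5 ± √5)/2, so r₁ = \frac{\sqrt{5}}{2} + \frac{5}{2}, r₂ = \frac{5}{2} - \frac{\sqrt{5}}{2}.
General solution: f(n) = A·r₁^n + B·r₂^n.
From the initial conditions, A + B = 0 and r₁A + r₂B = -2.
Since r₁ - r₂ = √5: A = (-2 - (0)r₂)/√5 = - \frac{2 \sqrt{5}}{5}, and B = 0 - A = \frac{2 \sqrt{5}}{5}.
So f(n) = \left(- \frac{2 \sqrt{5}}{5}\right)\left(\frac{\sqrt{5}}{2} + \frac{5}{2}\right)^n + \left(\frac{2 \sqrt{5}}{5}\right)\left(\frac{5}{2} - \frac{\sqrt{5}}{2}\right)^n.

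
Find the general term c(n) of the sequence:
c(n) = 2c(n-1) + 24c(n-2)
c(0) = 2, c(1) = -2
Characteristic equation: x² - 2x - 24 = 0, which factors as (x - (-4))(x - (6)) = 0.
Roots r₁ = -4, r₂ = 6 (distinct).
General solution: c(n) = A·(-4)^n + B·(6)^n.
From c(0) = 2: A + B = 2.
From c(1) = -2: -4A + 6B = -2.
Solving: A = \frac{7}{5}, B = \frac{3}{5}.
So c(n) = \frac{7 \left(-4\right)^{n}}{5} + \frac{3 \cdot 6^{n}}{5}.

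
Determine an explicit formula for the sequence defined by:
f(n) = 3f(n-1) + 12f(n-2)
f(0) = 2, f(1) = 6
Characteristic equation: x² - 3x - 12 = 0.
Discriminant Δ = (3)² + 4·(12) = 57.
Roots r₁,₂ = (3 ± √57)/2, so r₁ = \frac{3}{2} + \frac{\sqrt{57}}{2}, r₂ = \frac{3}{2} - \frac{\sqrt{57}}{2}.
General solution: f(n) = A·r₁^n + B·r₂^n.
From the initial conditions, A + B = 2 and r₁A + r₂B = 6.
Since r₁ - r₂ = √57: A = (6 - (2)r₂)/√57 = \frac{\sqrt{57}}{19} + 1, and B = 2 - A = 1 - \frac{\sqrt{57}}{19}.
So f(n) = \left(\frac{\sqrt{57}}{19} + 1\right)\left(\frac{3}{2} + \frac{\sqrt{57}}{2}\right)^n + \left(1 - \frac{\sqrt{57}}{19}\right)\left(\frac{3}{2} - \frac{\sqrt{57}}{2}\right)^n.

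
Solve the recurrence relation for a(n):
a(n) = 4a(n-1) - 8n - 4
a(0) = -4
First-order linear with linear forcing.
Homogeneous solution: a_h(n) = A·(4)^n.
Try particular a_p(n) = pn + q. Substituting:
  pn + q = 4(p(n-1) + q) - 8n - 4.
Matching the n-coefficient: p = 4p - 8 ⇒ p = \frac{8}{3}.
Matching constants: q = -4p + 4q - 4 ⇒ q = \frac{44}{9}.
General: a(n) = A·(4)^n + \frac{8 n}{3} + \frac{44}{9}.
Apply a(0) = -4: A + \frac{44}{9} = -4 ⇒ A = - \frac{80}{9}.
So a(n) = - \frac{80 \cdot 4^{n}}{9} + \frac{8 n}{3} + \frac{44}{9}.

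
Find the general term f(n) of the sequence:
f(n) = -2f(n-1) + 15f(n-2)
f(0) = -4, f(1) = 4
Characteristic equation: x² + 2x - 15 = 0, which factors as (x - (3))(x - (-5)) = 0.
Roots r₁ = 3, r₂ = -5 (distinct).
General solution: f(n) = A·(3)^n + B·(-5)^n.
From f(0) = -4: A + B = -4.
From f(1) = 4: 3A - 5B = 4.
Solving: A = -2, B = -2.
So f(n) = - 2 \left(-5\right)^{n} - 2 \cdot 3^{n}.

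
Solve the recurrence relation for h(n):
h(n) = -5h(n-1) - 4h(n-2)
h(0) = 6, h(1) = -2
Characteristic equation: x² + 5x + 4 = 0, which factors as (x - (-1))(x - (-4)) = 0.
Roots r₁ = -1, r₂ = -4 (distinct).
General solution: h(n) = A·(-1)^n + B·(-4)^n.
From h(0) = 6: A + B = 6.
From h(1) = -2: -A - 4B = -2.
Solving: A = \frac{22}{3}, B = - \frac{4}{3}.
So h(n) = \frac{22 \left(-1\right)^{n}}{3} - \frac{4 \left(-4\right)^{n}}{3}.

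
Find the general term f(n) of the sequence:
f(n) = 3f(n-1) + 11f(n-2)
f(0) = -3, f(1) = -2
Characteristic equation: x² - 3x - 11 = 0.
Discriminant Δ = (3)² + 4·(11) = 53.
Roots r₁,₂ = (3 ± √53)/2, so r₁ = \frac{3}{2} + \frac{\sqrt{53}}{2}, r₂ = \frac{3}{2} - \frac{\sqrt{53}}{2}.
General solution: f(n) = A·r₁^n + B·r₂^n.
From the initial conditions, A + B = -3 and r₁A + r₂B = -2.
Since r₁ - r₂ = √53: A = (-2 - (-3)r₂)/√53 = - \frac{3}{2} + \frac{5 \sqrt{53}}{106}, and B = -3 - A = - \frac{3}{2} - \frac{5 \sqrt{53}}{106}.
So f(n) = \left(- \frac{3}{2} + \frac{5 \sqrt{53}}{106}\right)\left(\frac{3}{2} + \frac{\sqrt{53}}{2}\right)^n + \left(- \frac{3}{2} - \frac{5 \sqrt{53}}{106}\right)\left(\frac{3}{2} - \frac{\sqrt{53}}{2}\right)^n.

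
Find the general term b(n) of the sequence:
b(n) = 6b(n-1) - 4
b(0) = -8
First-order linear non-homogeneous.
Homogeneous solution: b_h(n) = A·(6)^n.
Try constant particular solution b_p = K: K = 6K - 4 ⇒ K = \frac{4}{5}.
General: b(n) = A·(6)^n + \frac{4}{5}.
Apply b(0) = -8: A + \frac{4}{5} = -8 ⇒ A = - \frac{44}{5}.
So b(n) = \frac{4}{5} - \frac{44 \cdot 6^{n}}{5}.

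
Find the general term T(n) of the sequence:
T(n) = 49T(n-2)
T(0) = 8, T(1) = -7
Characteristic equation: x² - 49 = 0, which factors as (x - (7))(x - (-7)) = 0.
Roots r₁ = 7, r₂ = -7 (distinct).
General solution: T(n) = A·(7)^n + B·(-7)^n.
From T(0) = 8: A + B = 8.
From T(1) = -7: 7A - 7B = -7.
Solving: A = \frac{7}{2}, B = \frac{9}{2}.
So T(n) = \frac{9 \left(-7\right)^{n}}{2} + \frac{7 \cdot 7^{n}}{2}.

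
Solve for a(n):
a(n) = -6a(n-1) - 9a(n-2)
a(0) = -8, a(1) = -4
Characteristic equation: x² + 6x + 9 = 0, which is (x - (-3))².
Repeated root r = -3.
General solution: a(n) = (A + Bn)·(-3)^n.
From a(0) = -8: A = -8.
From a(1) = -4: (A + B)·(-3) = -4 ⇒ B = \frac{28}{3}.
So a(n) = \left(\frac{28 n}{3} - 8\right) \cdot (-3)^n.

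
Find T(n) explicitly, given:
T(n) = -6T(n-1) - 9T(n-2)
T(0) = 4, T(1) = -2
Characteristic equation: x² + 6x + 9 = 0, which is (x - (-3))².
Repeated root r = -3.
General solution: T(n) = (A + Bn)·(-3)^n.
From T(0) = 4: A = 4.
From T(1) = -2: (A + B)·(-3) = -2 ⇒ B = - \frac{10}{3}.
So T(n) = \left(4 - \frac{10 n}{3}\right) \cdot (-3)^n.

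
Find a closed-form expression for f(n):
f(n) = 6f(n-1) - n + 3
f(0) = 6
First-order linear with linear forcing.
Homogeneous solution: f_h(n) = A·(6)^n.
Try particular f_p(n) = pn + q. Substituting:
  pn + q = 6(p(n-1) + q) - n + 3.
Matching the n-coefficient: p = 6p - 1 ⇒ p = \frac{1}{5}.
Matching constants: q = -6p + 6q + 3 ⇒ q = - \frac{9}{25}.
General: f(n) = A·(6)^n + \frac{n}{5} - \frac{9}{25}.
Apply f(0) = 6: A - \frac{9}{25} = 6 ⇒ A = \frac{159}{25}.
So f(n) = \frac{159 \cdot 6^{n}}{25} + \frac{n}{5} - \frac{9}{25}.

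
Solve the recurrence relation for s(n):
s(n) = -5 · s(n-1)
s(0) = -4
Pure geometric recurrence with ratio -5.
By induction s(n) = s(0) · (-5)^n = - 4 \left(-5\right)^{n}.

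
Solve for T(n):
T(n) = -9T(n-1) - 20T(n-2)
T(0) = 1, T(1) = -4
Characteristic equation: x² + 9x + 20 = 0, which factors as (x - (-5))(x - (-4)) = 0.
Roots r₁ = -5, r₂ = -4 (distinct).
General solution: T(n) = A·(-5)^n + B·(-4)^n.
From T(0) = 1: A + B = 1.
From T(1) = -4: -5A - 4B = -4.
Solving: A = 0, B = 1.
So T(n) = \left(-4\right)^{n}.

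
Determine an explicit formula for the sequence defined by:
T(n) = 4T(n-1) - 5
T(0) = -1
First-order linear non-homogeneous.
Homogeneous solution: T_h(n) = A·(4)^n.
Try constant particular solution T_p = K: K = 4K - 5 ⇒ K = \frac{5}{3}.
General: T(n) = A·(4)^n + \frac{5}{3}.
Apply T(0) = -1: A + \frac{5}{3} = -1 ⇒ A = - \frac{8}{3}.
So T(n) = \frac{5}{3} - \frac{8 \cdot 4^{n}}{3}.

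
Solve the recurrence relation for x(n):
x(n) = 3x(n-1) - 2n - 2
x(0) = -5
First-order linear with linear forcing.
Homogeneous solution: x_h(n) = A·(3)^n.
Try particular x_p(n) = pn + q. Substituting:
  pn + q = 3(p(n-1) + q) - 2n - 2.
Matching the n-coefficient: p = 3p - 2 ⇒ p = 1.
Matching constants: q = -3p + 3q - 2 ⇒ q = \frac{5}{2}.
General: x(n) = A·(3)^n + n + \frac{5}{2}.
Apply x(0) = -5: A + \frac{5}{2} = -5 ⇒ A = - \frac{15}{2}.
So x(n) = - \frac{15 \cdot 3^{n}}{2} + n + \frac{5}{2}.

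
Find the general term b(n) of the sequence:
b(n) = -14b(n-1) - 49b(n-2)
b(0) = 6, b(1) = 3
Characteristic equation: x² + 14x + 49 = 0, which is (x - (-7))².
Repeated root r = -7.
General solution: b(n) = (A + Bn)·(-7)^n.
From b(0) = 6: A = 6.
From b(1) = 3: (A + B)·(-7) = 3 ⇒ B = - \frac{45}{7}.
So b(n) = \left(6 - \frac{45 n}{7}\right) \cdot (-7)^n.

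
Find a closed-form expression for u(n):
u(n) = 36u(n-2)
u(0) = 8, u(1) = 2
Characteristic equation: x² - 36 = 0, which factors as (x - (-6))(x - (6)) = 0.
Roots r₁ = -6, r₂ = 6 (distinct).
General solution: u(n) = A·(-6)^n + B·(6)^n.
From u(0) = 8: A + B = 8.
From u(1) = 2: -6A + 6B = 2.
Solving: A = \frac{23}{6}, B = \frac{25}{6}.
So u(n) = \frac{23 \left(-6\right)^{n}}{6} + \frac{25 \cdot 6^{n}}{6}.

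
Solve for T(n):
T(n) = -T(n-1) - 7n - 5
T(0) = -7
First-order linear with linear forcing.
Homogeneous solution: T_h(n) = A·(-1)^n.
Try particular T_p(n) = pn + q. Substituting:
  pn + q = -(p(n-1) + q) - 7n - 5.
Matching the n-coefficient: p = -p - 7 ⇒ p = - \frac{7}{2}.
Matching constants: q = p - q - 5 ⇒ q = - \frac{17}{4}.
General: T(n) = A·(-1)^n - \frac{7 n}{2} - \frac{17}{4}.
Apply T(0) = -7: A - \frac{17}{4} = -7 ⇒ A = - \frac{11}{4}.
So T(n) = - \frac{11 \left(-1\right)^{n}}{4} - \frac{7 n}{2} - \frac{17}{4}.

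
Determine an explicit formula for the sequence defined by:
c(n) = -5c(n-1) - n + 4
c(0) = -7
First-order linear with linear forcing.
Homogeneous solution: c_h(n) = A·(-5)^n.
Try particular c_p(n) = pn + q. Substituting:
  pn + q = -5(p(n-1) + q) - n + 4.
Matching the n-coefficient: p = -5p - 1 ⇒ p = - \frac{1}{6}.
Matching constants: q = 5p - 5q + 4 ⇒ q = \frac{19}{36}.
General: c(n) = A·(-5)^n - \frac{n}{6} + \frac{19}{36}.
Apply c(0) = -7: A + \frac{19}{36} = -7 ⇒ A = - \frac{271}{36}.
So c(n) = - \frac{271 \left(-5\right)^{n}}{36} - \frac{n}{6} + \frac{19}{36}.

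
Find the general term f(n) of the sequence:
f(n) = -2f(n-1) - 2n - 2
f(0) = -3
First-order linear with linear forcing.
Homogeneous solution: f_h(n) = A·(-2)^n.
Try particular f_p(n) = pn + q. Substituting:
  pn + q = -2(p(n-1) + q) - 2n - 2.
Matching the n-coefficient: p = -2p - 2 ⇒ p = - \frac{2}{3}.
Matching constants: q = 2p - 2q - 2 ⇒ q = - \frac{10}{9}.
General: f(n) = A·(-2)^n - \frac{2 n}{3} - \frac{10}{9}.
Apply f(0) = -3: A - \frac{10}{9} = -3 ⇒ A = - \frac{17}{9}.
So f(n) = - \frac{17 \left(-2\right)^{n}}{9} - \frac{2 n}{3} - \frac{10}{9}.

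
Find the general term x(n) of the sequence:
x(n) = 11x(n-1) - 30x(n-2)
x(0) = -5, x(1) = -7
Characteristic equation: x² - 11x + 30 = 0, which factors as (x - (5))(x - (6)) = 0.
Roots r₁ = 5, r₂ = 6 (distinct).
General solution: x(n) = A·(5)^n + B·(6)^n.
From x(0) = -5: A + B = -5.
From x(1) = -7: 5A + 6B = -7.
Solving: A = -23, B = 18.
So x(n) = - 23 \cdot 5^{n} + 18 \cdot 6^{n}.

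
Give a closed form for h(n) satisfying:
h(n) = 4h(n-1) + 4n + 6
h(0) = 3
First-order linear with linear forcing.
Homogeneous solution: h_h(n) = A·(4)^n.
Try particular h_p(n) = pn + q. Substituting:
  pn + q = 4(p(n-1) + q) + 4n + 6.
Matching the n-coefficient: p = 4p + 4 ⇒ p = - \frac{4}{3}.
Matching constants: q = -4p + 4q + 6 ⇒ q = - \frac{34}{9}.
General: h(n) = A·(4)^n - \frac{4 n}{3} - \frac{34}{9}.
Apply h(0) = 3: A - \frac{34}{9} = 3 ⇒ A = \frac{61}{9}.
So h(n) = \frac{61 \cdot 4^{n}}{9} - \frac{4 n}{3} - \frac{34}{9}.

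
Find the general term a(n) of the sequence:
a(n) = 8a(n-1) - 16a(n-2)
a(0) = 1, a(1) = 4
Characteristic equation: x² - 8x + 16 = 0, which is (x - (4))².
Repeated root r = 4.
General solution: a(n) = (A + Bn)·(4)^n.
From a(0) = 1: A = 1.
From a(1) = 4: (A + B)·(4) = 4 ⇒ B = 0.
So a(n) = \left(1\right) \cdot (4)^n.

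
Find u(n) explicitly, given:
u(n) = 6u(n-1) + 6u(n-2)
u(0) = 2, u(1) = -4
Characteristic equation: x² - 6x - 6 = 0.
Discriminant Δ = (6)² + 4·(6) = 60.
Roots r₁,₂ = (6 ± √60)/2, so r₁ = 3 + \sqrt{15}, r₂ = 3 - \sqrt{15}.
General solution: u(n) = A·r₁^n + B·r₂^n.
From the initial conditions, A + B = 2 and r₁A + r₂B = -4.
Since r₁ - r₂ = √60: A = (-4 - (2)r₂)/√60 = 1 - \frac{\sqrt{15}}{3}, and B = 2 - A = 1 + \frac{\sqrt{15}}{3}.
So u(n) = \left(1 - \frac{\sqrt{15}}{3}\right)\left(3 + \sqrt{15}\right)^n + \left(1 + \frac{\sqrt{15}}{3}\right)\left(3 - \sqrt{15}\right)^n.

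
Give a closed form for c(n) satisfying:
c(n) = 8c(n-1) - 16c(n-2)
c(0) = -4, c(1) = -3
Characteristic equation: x² - 8x + 16 = 0, which is (x - (4))².
Repeated root r = 4.
General solution: c(n) = (A + Bn)·(4)^n.
From c(0) = -4: A = -4.
From c(1) = -3: (A + B)·(4) = -3 ⇒ B = \frac{13}{4}.
So c(n) = \left(\frac{13 n}{4} - 4\right) \cdot (4)^n.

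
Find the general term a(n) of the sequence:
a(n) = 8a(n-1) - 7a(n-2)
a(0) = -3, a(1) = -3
Characteristic equation: x² - 8x + 7 = 0, which factors as (x - (1))(x - (7)) = 0.
Roots r₁ = 1, r₂ = 7 (distinct).
General solution: a(n) = A·(1)^n + B·(7)^n.
From a(0) = -3: A + B = -3.
From a(1) = -3: A + 7B = -3.
Solving: A = -3, B = 0.
So a(n) = -3.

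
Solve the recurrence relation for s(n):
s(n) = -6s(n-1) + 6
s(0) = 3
First-order linear non-homogeneous.
Homogeneous solution: s_h(n) = A·(-6)^n.
Try constant particular solution s_p = K: K = -6K + 6 ⇒ K = \frac{6}{7}.
General: s(n) = A·(-6)^n + \frac{6}{7}.
Apply s(0) = 3: A + \frac{6}{7} = 3 ⇒ A = \frac{15}{7}.
So s(n) = \frac{15 \left(-6\right)^{n}}{7} + \frac{6}{7}.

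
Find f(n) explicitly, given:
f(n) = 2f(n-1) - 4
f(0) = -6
First-order linear non-homogeneous.
Homogeneous solution: f_h(n) = A·(2)^n.
Try constant particular solution f_p = K: K = 2K - 4 ⇒ K = 4.
General: f(n) = A·(2)^n + 4.
Apply f(0) = -6: A + 4 = -6 ⇒ A = -10.
So f(n) = 4 - 10 \cdot 2^{n}.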